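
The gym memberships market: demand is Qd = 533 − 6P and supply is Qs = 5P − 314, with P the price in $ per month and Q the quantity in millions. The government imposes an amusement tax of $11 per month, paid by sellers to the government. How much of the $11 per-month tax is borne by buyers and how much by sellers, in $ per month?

Buyers bear $5 per month; sellers bear $6 per month.

Before the tax: set 533 − 6P = 5P − 314 → P* = $77, Q* = 71.
With the tax collected from sellers, supply shifts: Qs = 5(P − 11) − 314.
Solving gives Q = 41 with buyers paying $82 and sellers receiving $71 (the $11 wedge).
Burden on buyers: $5; on sellers: $6. (They sum to $11.)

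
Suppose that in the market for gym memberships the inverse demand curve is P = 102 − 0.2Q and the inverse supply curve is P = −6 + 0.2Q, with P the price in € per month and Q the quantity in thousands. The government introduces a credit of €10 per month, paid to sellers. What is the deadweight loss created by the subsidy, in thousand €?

Deadweight loss = €125 thousand.

Rewrite in direct form: Qd = 510 − 5P and Qs = 5P + 30.
Before the subsidy: set 510 − 5P = 5P + 30 → P* = €48, Q* = 270.
With a per-unit subsidy paid to sellers, each receives P + 10 per unit sold, so supply becomes Qs = 5(P + 10) + 30.
Solving gives Q = 295 with consumers paying €43 and sellers receiving €53 (the €10 wedge).
Quantity rises by |ΔQ| = |270 − 295| = 25.
DWL = ½ · t · |ΔQ| = ½ · 10 · 25 = €125.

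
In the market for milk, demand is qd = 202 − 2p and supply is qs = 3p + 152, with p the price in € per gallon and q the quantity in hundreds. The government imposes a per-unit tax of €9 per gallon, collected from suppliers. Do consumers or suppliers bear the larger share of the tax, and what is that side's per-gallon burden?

Consumers bear the larger share: €5.4 per gallon.

Before the tax: set 202 − 2p = 3p + 152 → p* = €10, q* = 182.
With the tax collected from suppliers, supply shifts: qs = 3(p − 9) + 152.
Solving gives q = 171.2 with consumers paying €15.4 and suppliers receiving €6.4 (the €9 wedge).
Per-gallon burden: consumers €5.4, suppliers €3.6.
Consumers take the larger share because demand is less price-elastic here (demand slope 2 vs supply slope 3).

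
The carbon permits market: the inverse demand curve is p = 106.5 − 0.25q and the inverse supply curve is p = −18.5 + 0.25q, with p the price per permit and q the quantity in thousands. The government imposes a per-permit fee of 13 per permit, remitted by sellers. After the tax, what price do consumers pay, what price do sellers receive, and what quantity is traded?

Inverting to q(p) form: qd = 426 − 4p; qs = 4p + 74.
Before the tax: set 426 − 4p = 4p + 74 → p* = 44, q* = 250.
With the tax collected from sellers, supply shifts: qs = 4(p − 13) + 74.
Solving gives q = 224 with consumers paying 50.5 and sellers receiving 37.5 (the 13 wedge).
The less price-elastic side of the market bears the larger share of a per-unit tax.

Consumers pay 50.5; sellers receive 37.5; quantity = 224.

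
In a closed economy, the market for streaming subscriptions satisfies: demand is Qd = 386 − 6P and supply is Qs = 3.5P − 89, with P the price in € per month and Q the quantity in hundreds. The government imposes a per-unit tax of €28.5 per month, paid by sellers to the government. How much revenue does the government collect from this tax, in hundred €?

Tax revenue = €655.5 hundred.

Before the tax: set 386 − 6P = 3.5P − 89 → P* = €50, Q* = 86.
With the tax collected from sellers, supply shifts: Qs = 3.5(P − 28.5) − 89.
Solving gives Q = 23 with consumers paying €60.5 and sellers receiving €32 (the €28.5 wedge).
Revenue = t · Q = 28.5 · 23 = €655.5.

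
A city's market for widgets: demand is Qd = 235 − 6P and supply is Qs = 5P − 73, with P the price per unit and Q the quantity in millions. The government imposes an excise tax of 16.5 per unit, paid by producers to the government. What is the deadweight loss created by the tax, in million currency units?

Deadweight loss = 371.25 million.

Without the tax, 235 − 6P = 5P − 73 gives 11P = 308, so P* = 28 and Q* = 67.
With the tax collected from producers, supply shifts: Qs = 5(P − 16.5) − 73.
Solving gives Q = 22 with buyers paying 35.5 and producers receiving 19 (the 16.5 wedge).
Quantity falls by |ΔQ| = |67 − 22| = 45.
DWL = ½ · t · |ΔQ| = ½ · 16.5 · 45 = 371.25.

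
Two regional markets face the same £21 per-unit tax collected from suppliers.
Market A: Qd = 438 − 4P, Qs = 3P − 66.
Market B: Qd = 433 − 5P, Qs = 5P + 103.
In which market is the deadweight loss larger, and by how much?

Market B, by £173.25.

Market A: pre-tax P* = £72, Q* = 150; post-tax Q = 114; deadweight loss = £378.
Market B: pre-tax P* = £33, Q* = 268; post-tax Q = 215.5; deadweight loss = £551.25.
Difference: £378 vs £551.25 → market B is larger by £173.25.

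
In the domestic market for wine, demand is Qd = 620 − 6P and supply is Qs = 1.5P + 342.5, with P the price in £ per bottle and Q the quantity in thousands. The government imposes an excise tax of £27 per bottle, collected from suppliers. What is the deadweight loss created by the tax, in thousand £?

Without the tax, 620 − 6P = 1.5P + 342.5 gives 7.5P = 277.5, so P* = £37 and Q* = 398.
With the tax collected from suppliers, supply shifts: Qs = 1.5(P − 27) + 342.5.
New equilibrium: consumers pay £42.4, suppliers receive £15.4, Q = 365.6. (Wedge: Pb − Ps = 27.)
Quantity falls by |ΔQ| = |398 − 365.6| = 32.4.
DWL = ½ · t · |ΔQ| = ½ · 27 · 32.4 = £437.4.

Deadweight loss = £437.4 thousand.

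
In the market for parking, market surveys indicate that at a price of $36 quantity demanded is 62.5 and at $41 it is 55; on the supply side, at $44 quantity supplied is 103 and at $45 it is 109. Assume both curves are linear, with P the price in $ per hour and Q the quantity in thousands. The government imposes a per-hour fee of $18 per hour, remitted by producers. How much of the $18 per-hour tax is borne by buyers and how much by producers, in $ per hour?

Demand slope: (55 − 62.5)/(41 − 36) = -1.5, so Qd = 116.5 − 1.5P.
Supply slope: (109 − 103)/(45 − 44) = 6, so Qs = 6P − 161.
Without the tax, 116.5 − 1.5P = 6P − 161 gives 7.5P = 277.5, so P* = $37 and Q* = 61.
With the tax collected from producers, supply shifts: Qs = 6(P − 18) − 161.
New equilibrium: buyers pay $51.4, producers receive $33.4, Q = 39.4. (Wedge: Pb − Ps = 18.)
Burden on buyers: $14.4; on producers: $3.6. (They sum to $18.)
The less price-elastic side of the market bears the larger share of a per-unit tax.

Buyers bear $14.4 per hour; producers bear $3.6 per hour.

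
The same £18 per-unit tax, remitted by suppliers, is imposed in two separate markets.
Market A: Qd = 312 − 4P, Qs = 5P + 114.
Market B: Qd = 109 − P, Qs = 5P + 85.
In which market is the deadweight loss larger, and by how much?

Market A: pre-tax P* = £22, Q* = 224; post-tax Q = 184; deadweight loss = £360.
Market B: pre-tax P* = £4, Q* = 105; post-tax Q = 90; deadweight loss = £135.
Difference: £360 vs £135 → market A is larger by £225.

Market A, by £225.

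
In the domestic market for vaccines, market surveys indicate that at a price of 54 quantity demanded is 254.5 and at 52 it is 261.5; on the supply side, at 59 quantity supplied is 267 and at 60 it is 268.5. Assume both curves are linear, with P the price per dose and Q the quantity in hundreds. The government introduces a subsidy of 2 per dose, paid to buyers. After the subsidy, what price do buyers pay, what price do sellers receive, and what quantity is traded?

Demand slope: (261.5 − 254.5)/(52 − 54) = -3.5, so Qd = 443.5 − 3.5P.
Supply slope: (268.5 − 267)/(60 − 59) = 1.5, so Qs = 1.5P + 178.5.
Without the subsidy, 443.5 − 3.5P = 1.5P + 178.5 gives 5P = 265, so P* = 53 and Q* = 258.
With a per-unit subsidy paid to buyers, each effectively pays P − 2, so demand becomes Qd = 443.5 − 3.5(P − 2).
New equilibrium: buyers pay 52.4, sellers receive 54.4, Q = 260.1. (Wedge: Pb − Ps = −2.)

Buyers pay 52.4; sellers receive 54.4; quantity = 260.1.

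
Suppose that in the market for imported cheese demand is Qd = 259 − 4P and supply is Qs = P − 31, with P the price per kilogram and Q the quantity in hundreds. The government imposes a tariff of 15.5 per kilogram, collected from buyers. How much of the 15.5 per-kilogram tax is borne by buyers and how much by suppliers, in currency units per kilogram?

Buyers bear 3.1 per kilogram; suppliers bear 12.4 per kilogram.

Before the tax: set 259 − 4P = P − 31 → P* = 58, Q* = 27.
With the tax collected from buyers, demand (in seller-price terms) shifts: Qd = 259 − 4(P + 15.5).
Solving gives Q = 14.6 with buyers paying 61.1 and suppliers receiving 45.6 (the 15.5 wedge).
Burden on buyers: 3.1; on suppliers: 12.4. (They sum to 15.5.)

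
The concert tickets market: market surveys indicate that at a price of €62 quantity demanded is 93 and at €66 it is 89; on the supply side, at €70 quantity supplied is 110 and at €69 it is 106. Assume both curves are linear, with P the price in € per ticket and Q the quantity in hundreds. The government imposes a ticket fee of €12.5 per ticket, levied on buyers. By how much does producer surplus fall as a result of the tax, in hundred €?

Producer surplus falls by €212.5 hundred.

Demand slope: (89 − 93)/(66 − 62) = -1, so Qd = 155 − P.
Supply slope: (106 − 110)/(69 − 70) = 4, so Qs = 4P − 170.
Before the tax: set 155 − P = 4P − 170 → P* = €65, Q* = 90.
With the tax collected from buyers, demand (in seller-price terms) shifts: Qd = 155 − (P + 12.5).
New equilibrium: buyers pay €75, sellers receive €62.5, Q = 80. (Wedge: Pb − Ps = 12.5.)
ΔPS is the trapezoid between Q = 80 and Q = 90 of height €2.5: ½ · (90 + 80) · 2.5 = €212.5.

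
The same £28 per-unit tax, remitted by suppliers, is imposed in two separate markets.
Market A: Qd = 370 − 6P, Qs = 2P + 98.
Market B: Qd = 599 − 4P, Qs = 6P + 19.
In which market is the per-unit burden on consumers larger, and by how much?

Market B, by £9.8.

Market A: pre-tax P* = £34, Q* = 166; post-tax Q = 124; per-unit burden on consumers = £7.
Market B: pre-tax P* = £58, Q* = 367; post-tax Q = 299.8; per-unit burden on consumers = £16.8.
Difference: £7 vs £16.8 → market B is larger by £9.8.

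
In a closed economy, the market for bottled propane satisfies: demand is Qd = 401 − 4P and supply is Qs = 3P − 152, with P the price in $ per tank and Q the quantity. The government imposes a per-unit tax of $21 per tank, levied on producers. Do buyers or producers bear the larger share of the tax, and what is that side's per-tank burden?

Producers bear the larger share: $12 per tank.

Before the tax: set 401 − 4P = 3P − 152 → P* = $79, Q* = 85.
With the tax collected from producers, supply shifts: Qs = 3(P − 21) − 152.
Solving gives Q = 49 with buyers paying $88 and producers receiving $67 (the $21 wedge).
Per-tank burden: buyers $9, producers $12.
Producers take the larger share because supply is less price-elastic here (demand slope 4 vs supply slope 3).
The less price-elastic side of the market bears the larger share of a per-unit tax.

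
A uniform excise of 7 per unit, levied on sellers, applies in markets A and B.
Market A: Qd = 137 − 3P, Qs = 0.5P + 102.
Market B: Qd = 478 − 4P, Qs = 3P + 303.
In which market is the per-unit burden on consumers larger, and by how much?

Market A: pre-tax P* = 10, Q* = 107; post-tax Q = 104; per-unit burden on consumers = 1.
Market B: pre-tax P* = 25, Q* = 378; post-tax Q = 366; per-unit burden on consumers = 3.
Difference: 1 vs 3 → market B is larger by 2.

Market B, by 2.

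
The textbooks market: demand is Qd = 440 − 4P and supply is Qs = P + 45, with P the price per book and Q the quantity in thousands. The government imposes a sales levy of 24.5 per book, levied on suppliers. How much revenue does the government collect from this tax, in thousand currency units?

Before the tax: set 440 − 4P = P + 45 → P* = 79, Q* = 124.
With the tax collected from suppliers, supply shifts: Qs = (P − 24.5) + 45.
New equilibrium: consumers pay 83.9, suppliers receive 59.4, Q = 104.4. (Wedge: Pb − Ps = 24.5.)
Revenue = t · Q = 24.5 · 104.4 = 2557.8.

Tax revenue = 2557.8 thousand.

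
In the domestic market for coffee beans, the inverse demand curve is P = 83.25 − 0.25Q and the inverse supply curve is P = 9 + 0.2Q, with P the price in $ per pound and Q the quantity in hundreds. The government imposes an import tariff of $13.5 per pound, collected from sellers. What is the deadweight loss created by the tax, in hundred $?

Deadweight loss = $202.5 hundred.

Rewrite in direct form: Qd = 333 − 4P and Qs = 5P − 45.
Before the tax: set 333 − 4P = 5P − 45 → P* = $42, Q* = 165.
With the tax collected from sellers, supply shifts: Qs = 5(P − 13.5) − 45.
Solving gives Q = 135 with buyers paying $49.5 and sellers receiving $36 (the $13.5 wedge).
Quantity falls by |ΔQ| = |165 − 135| = 30.
DWL = ½ · t · |ΔQ| = ½ · 13.5 · 30 = $202.5.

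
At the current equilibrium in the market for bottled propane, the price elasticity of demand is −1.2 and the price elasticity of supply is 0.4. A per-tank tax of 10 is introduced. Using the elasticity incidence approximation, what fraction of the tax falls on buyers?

Buyers' share ≈ 0.25.

Incidence ratio: buyers' share ≈ εs / (εs + |εd|) = 0.4 / (0.4 + 1.2) = 0.25.
Supply is the less elastic side, so buyers bear the smaller share.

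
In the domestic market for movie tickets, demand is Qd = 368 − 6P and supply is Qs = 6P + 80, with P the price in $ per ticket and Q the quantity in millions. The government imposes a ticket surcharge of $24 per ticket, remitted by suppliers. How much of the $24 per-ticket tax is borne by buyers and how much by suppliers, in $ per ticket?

Buyers bear $12 per ticket; suppliers bear $12 per ticket.

Without the tax, 368 − 6P = 6P + 80 gives 12P = 288, so P* = $24 and Q* = 224.
With the tax collected from suppliers, supply shifts: Qs = 6(P − 24) + 80.
New equilibrium: buyers pay $36, suppliers receive $12, Q = 152. (Wedge: Pb − Ps = 24.)
Burden on buyers: $12; on suppliers: $12. (They sum to $24.)
The less price-elastic side of the market bears the larger share of a per-unit tax.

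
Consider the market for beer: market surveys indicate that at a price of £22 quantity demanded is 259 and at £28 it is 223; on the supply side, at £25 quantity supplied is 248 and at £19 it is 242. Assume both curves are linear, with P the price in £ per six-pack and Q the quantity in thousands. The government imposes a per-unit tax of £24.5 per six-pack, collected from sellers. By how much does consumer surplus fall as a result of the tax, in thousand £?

Consumer surplus falls by £827.75 thousand.

Demand slope: (223 − 259)/(28 − 22) = -6, so Qd = 391 − 6P.
Supply slope: (242 − 248)/(19 − 25) = 1, so Qs = P + 223.
Before the tax: set 391 − 6P = P + 223 → P* = £24, Q* = 247.
With the tax collected from sellers, supply shifts: Qs = (P − 24.5) + 223.
Solving gives Q = 226 with buyers paying £27.5 and sellers receiving £3 (the £24.5 wedge).
ΔCS is the trapezoid between Q = 226 and Q = 247 of height £3.5: ½ · (247 + 226) · 3.5 = £827.75.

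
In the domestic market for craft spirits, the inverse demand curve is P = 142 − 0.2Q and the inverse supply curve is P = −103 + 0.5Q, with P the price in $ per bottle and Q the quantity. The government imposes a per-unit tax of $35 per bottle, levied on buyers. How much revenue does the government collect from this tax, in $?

Inverting to Q(P) form: Qd = 710 − 5P; Qs = 2P + 206.
Before the tax: set 710 − 5P = 2P + 206 → P* = $72, Q* = 350.
With the tax collected from buyers, demand (in seller-price terms) shifts: Qd = 710 − 5(P + 35).
New equilibrium: buyers pay $82, producers receive $47, Q = 300. (Wedge: Pb − Ps = 35.)
Revenue = t · Q = 35 · 300 = $10500.

Tax revenue = $10500.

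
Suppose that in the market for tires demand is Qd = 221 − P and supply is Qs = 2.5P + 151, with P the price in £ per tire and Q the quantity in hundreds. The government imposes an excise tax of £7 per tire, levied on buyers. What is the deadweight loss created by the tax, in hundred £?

Without the tax, 221 − P = 2.5P + 151 gives 3.5P = 70, so P* = £20 and Q* = 201.
With the tax collected from buyers, demand (in seller-price terms) shifts: Qd = 221 − (P + 7).
Solving gives Q = 196 with buyers paying £25 and suppliers receiving £18 (the £7 wedge).
Quantity falls by |ΔQ| = |201 − 196| = 5.
DWL = ½ · t · |ΔQ| = ½ · 7 · 5 = £17.5.

Deadweight loss = £17.5 hundred.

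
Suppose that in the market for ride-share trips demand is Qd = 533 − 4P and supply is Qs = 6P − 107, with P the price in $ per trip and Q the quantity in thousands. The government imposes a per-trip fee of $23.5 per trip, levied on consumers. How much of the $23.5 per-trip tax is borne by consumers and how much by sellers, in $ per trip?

Consumers bear $14.1 per trip; sellers bear $9.4 per trip.

Before the tax: set 533 − 4P = 6P − 107 → P* = $64, Q* = 277.
With the tax collected from consumers, demand (in seller-price terms) shifts: Qd = 533 − 4(P + 23.5).
Solving gives Q = 220.6 with consumers paying $78.1 and sellers receiving $54.6 (the $23.5 wedge).
Burden on consumers: $14.1; on sellers: $9.4. (They sum to $23.5.)
The less price-elastic side of the market bears the larger share of a per-unit tax.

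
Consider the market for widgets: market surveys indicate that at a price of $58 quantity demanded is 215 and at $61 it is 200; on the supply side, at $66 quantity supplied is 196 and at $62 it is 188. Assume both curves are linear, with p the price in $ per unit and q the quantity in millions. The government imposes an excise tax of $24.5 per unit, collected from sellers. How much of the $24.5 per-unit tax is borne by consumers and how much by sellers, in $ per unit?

Demand slope: (200 − 215)/(61 − 58) = -5, so qd = 505 − 5p.
Supply slope: (188 − 196)/(62 − 66) = 2, so qs = 2p + 64.
Without the tax, 505 − 5p = 2p + 64 gives 7p = 441, so p* = $63 and q* = 190.
With the tax collected from sellers, supply shifts: qs = 2(p − 24.5) + 64.
Solving gives q = 155 with consumers paying $70 and sellers receiving $45.5 (the $24.5 wedge).
Burden on consumers: $7; on sellers: $17.5. (They sum to $24.5.)
The less price-elastic side of the market bears the larger share of a per-unit tax.

Consumers bear $7 per unit; sellers bear $17.5 per unit.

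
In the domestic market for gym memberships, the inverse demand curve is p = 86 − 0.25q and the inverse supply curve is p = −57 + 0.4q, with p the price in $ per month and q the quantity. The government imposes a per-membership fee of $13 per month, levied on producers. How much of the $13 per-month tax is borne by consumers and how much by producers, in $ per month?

Rewrite in direct form: qd = 344 − 4p and qs = 2.5p + 142.5.
Before the tax: set 344 − 4p = 2.5p + 142.5 → p* = $31, q* = 220.
With the tax collected from producers, supply shifts: qs = 2.5(p − 13) + 142.5.
Solving gives q = 200 with consumers paying $36 and producers receiving $23 (the $13 wedge).
Burden on consumers: $5; on producers: $8. (They sum to $13.)
The less price-elastic side of the market bears the larger share of a per-unit tax.

Consumers bear $5 per month; producers bear $8 per month.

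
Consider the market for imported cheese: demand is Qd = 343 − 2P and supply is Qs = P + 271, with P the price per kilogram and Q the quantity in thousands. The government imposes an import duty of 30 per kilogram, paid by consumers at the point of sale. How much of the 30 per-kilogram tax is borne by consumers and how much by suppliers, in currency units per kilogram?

Without the tax, 343 − 2P = P + 271 gives 3P = 72, so P* = 24 and Q* = 295.
With the tax collected from consumers, demand (in seller-price terms) shifts: Qd = 343 − 2(P + 30).
New equilibrium: consumers pay 34, suppliers receive 4, Q = 275. (Wedge: Pb − Ps = 30.)
Burden on consumers: 10; on suppliers: 20. (They sum to 30.)
The less price-elastic side of the market bears the larger share of a per-unit tax.

Consumers bear 10 per kilogram; suppliers bear 20 per kilogram.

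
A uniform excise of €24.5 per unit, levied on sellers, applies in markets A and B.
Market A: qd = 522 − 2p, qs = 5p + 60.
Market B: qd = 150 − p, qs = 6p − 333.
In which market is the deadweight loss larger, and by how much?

Market A: pre-tax p* = €66, q* = 390; post-tax q = 355; deadweight loss = €428.75.
Market B: pre-tax p* = €69, q* = 81; post-tax q = 60; deadweight loss = €257.25.
Difference: €428.75 vs €257.25 → market A is larger by €171.5.

Market A, by €171.5.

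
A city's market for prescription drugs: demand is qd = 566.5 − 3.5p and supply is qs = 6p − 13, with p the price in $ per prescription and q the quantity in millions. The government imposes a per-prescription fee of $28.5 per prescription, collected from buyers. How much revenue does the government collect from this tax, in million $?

Without the tax, 566.5 − 3.5p = 6p − 13 gives 9.5p = 579.5, so p* = $61 and q* = 353.
With the tax collected from buyers, demand (in seller-price terms) shifts: qd = 566.5 − 3.5(p + 28.5).
New equilibrium: buyers pay $79, sellers receive $50.5, q = 290. (Wedge: pb − ps = 28.5.)
Revenue = t · Q = 28.5 · 290 = $8265.

Tax revenue = $8265 million.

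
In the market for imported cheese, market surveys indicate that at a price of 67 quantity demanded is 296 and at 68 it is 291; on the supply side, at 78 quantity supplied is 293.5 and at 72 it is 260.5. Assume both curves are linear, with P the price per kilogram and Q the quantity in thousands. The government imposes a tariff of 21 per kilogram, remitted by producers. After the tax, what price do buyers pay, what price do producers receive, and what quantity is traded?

Buyers pay 84; producers receive 63; quantity = 211.

Demand slope: (291 − 296)/(68 − 67) = -5, so Qd = 631 − 5P.
Supply slope: (260.5 − 293.5)/(72 − 78) = 5.5, so Qs = 5.5P − 135.5.
Before the tax: set 631 − 5P = 5.5P − 135.5 → P* = 73, Q* = 266.
With the tax collected from producers, supply shifts: Qs = 5.5(P − 21) − 135.5.
New equilibrium: buyers pay 84, producers receive 63, Q = 211. (Wedge: Pb − Ps = 21.)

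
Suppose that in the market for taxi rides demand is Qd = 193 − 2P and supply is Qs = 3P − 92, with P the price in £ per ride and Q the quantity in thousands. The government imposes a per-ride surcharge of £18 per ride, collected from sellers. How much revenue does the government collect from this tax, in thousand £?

Before the tax: set 193 − 2P = 3P − 92 → P* = £57, Q* = 79.
With the tax collected from sellers, supply shifts: Qs = 3(P − 18) − 92.
New equilibrium: buyers pay £67.8, sellers receive £49.8, Q = 57.4. (Wedge: Pb − Ps = 18.)
Revenue = t · Q = 18 · 57.4 = £1033.2.

Tax revenue = £1033.2 thousand.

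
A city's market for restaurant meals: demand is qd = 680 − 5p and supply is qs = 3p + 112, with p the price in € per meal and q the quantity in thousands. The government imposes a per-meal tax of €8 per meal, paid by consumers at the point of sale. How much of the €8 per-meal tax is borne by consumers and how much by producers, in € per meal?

Before the tax: set 680 − 5p = 3p + 112 → p* = €71, q* = 325.
With the tax collected from consumers, demand (in seller-price terms) shifts: qd = 680 − 5(p + 8).
New equilibrium: consumers pay €74, producers receive €66, q = 310. (Wedge: pb − ps = 8.)
Burden on consumers: €3; on producers: €5. (They sum to €8.)
The less price-elastic side of the market bears the larger share of a per-unit tax.

Consumers bear €3 per meal; producers bear €5 per meal.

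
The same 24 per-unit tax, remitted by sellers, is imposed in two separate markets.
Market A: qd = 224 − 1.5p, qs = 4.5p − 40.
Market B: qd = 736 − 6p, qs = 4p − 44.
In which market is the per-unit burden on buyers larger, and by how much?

Market A: pre-tax p* = 44, q* = 158; post-tax q = 131; per-unit burden on buyers = 18.
Market B: pre-tax p* = 78, q* = 268; post-tax q = 210.4; per-unit burden on buyers = 9.6.
Difference: 18 vs 9.6 → market A is larger by 8.4.

Market A, by 8.4.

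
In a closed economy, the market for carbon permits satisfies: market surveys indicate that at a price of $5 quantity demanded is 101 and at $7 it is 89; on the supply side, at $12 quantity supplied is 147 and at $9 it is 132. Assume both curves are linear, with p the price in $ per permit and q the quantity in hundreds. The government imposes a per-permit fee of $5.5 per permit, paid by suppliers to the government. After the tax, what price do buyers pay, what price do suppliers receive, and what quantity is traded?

Buyers pay $6.5; suppliers receive $1; quantity = 92.

Demand slope: (89 − 101)/(7 − 5) = -6, so qd = 131 − 6p.
Supply slope: (132 − 147)/(9 − 12) = 5, so qs = 5p + 87.
Before the tax: set 131 − 6p = 5p + 87 → p* = $4, q* = 107.
With the tax collected from suppliers, supply shifts: qs = 5(p − 5.5) + 87.
New equilibrium: buyers pay $6.5, suppliers receive $1, q = 92. (Wedge: pb − ps = 5.5.)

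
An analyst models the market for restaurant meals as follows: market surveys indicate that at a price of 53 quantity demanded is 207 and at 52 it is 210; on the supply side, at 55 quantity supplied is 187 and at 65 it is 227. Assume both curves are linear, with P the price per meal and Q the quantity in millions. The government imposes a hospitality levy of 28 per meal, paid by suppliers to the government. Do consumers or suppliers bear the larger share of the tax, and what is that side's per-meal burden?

Consumers bear the larger share: 16 per meal.

Demand slope: (210 − 207)/(52 − 53) = -3, so Qd = 366 − 3P.
Supply slope: (227 − 187)/(65 − 55) = 4, so Qs = 4P − 33.
Without the tax, 366 − 3P = 4P − 33 gives 7P = 399, so P* = 57 and Q* = 195.
With the tax collected from suppliers, supply shifts: Qs = 4(P − 28) − 33.
New equilibrium: consumers pay 73, suppliers receive 45, Q = 147. (Wedge: Pb − Ps = 28.)
Per-meal burden: consumers 16, suppliers 12.
Consumers take the larger share because demand is less price-elastic here (demand slope 3 vs supply slope 4).
The less price-elastic side of the market bears the larger share of a per-unit tax.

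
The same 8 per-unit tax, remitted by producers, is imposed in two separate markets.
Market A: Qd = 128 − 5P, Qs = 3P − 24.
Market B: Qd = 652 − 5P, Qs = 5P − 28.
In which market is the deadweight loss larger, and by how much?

Market B, by 20.

Market A: pre-tax P* = 19, Q* = 33; post-tax Q = 18; deadweight loss = 60.
Market B: pre-tax P* = 68, Q* = 312; post-tax Q = 292; deadweight loss = 80.
Difference: 60 vs 80 → market B is larger by 20.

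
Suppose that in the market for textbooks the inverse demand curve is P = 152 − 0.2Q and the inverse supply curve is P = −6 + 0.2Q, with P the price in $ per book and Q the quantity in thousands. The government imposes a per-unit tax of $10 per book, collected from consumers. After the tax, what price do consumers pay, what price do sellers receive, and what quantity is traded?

Consumers pay $78; sellers receive $68; quantity = 370.

Inverting to Q(P) form: Qd = 760 − 5P; Qs = 5P + 30.
Without the tax, 760 − 5P = 5P + 30 gives 10P = 730, so P* = $73 and Q* = 395.
With the tax collected from consumers, demand (in seller-price terms) shifts: Qd = 760 − 5(P + 10).
Solving gives Q = 370 with consumers paying $78 and sellers receiving $68 (the $10 wedge).
The less price-elastic side of the market bears the larger share of a per-unit tax.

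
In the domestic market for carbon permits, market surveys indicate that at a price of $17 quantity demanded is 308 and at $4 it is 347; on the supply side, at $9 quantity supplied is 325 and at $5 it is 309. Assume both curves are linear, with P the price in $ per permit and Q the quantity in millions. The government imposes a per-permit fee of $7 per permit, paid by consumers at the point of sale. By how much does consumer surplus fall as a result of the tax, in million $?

Demand slope: (347 − 308)/(4 − 17) = -3, so Qd = 359 − 3P.
Supply slope: (309 − 325)/(5 − 9) = 4, so Qs = 4P + 289.
Without the tax, 359 − 3P = 4P + 289 gives 7P = 70, so P* = $10 and Q* = 329.
With the tax collected from consumers, demand (in seller-price terms) shifts: Qd = 359 − 3(P + 7).
New equilibrium: consumers pay $14, suppliers receive $7, Q = 317. (Wedge: Pb − Ps = 7.)
ΔCS is the trapezoid between Q = 317 and Q = 329 of height $4: ½ · (329 + 317) · 4 = $1292.

Consumer surplus falls by $1292 million.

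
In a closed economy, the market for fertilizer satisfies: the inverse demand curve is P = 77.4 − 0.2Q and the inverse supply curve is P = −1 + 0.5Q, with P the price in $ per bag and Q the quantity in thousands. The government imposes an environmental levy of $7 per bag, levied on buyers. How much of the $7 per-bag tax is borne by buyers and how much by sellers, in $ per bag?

Buyers bear $2 per bag; sellers bear $5 per bag.

Inverting to Q(P) form: Qd = 387 − 5P; Qs = 2P + 2.
Before the tax: set 387 − 5P = 2P + 2 → P* = $55, Q* = 112.
With the tax collected from buyers, demand (in seller-price terms) shifts: Qd = 387 − 5(P + 7).
Solving gives Q = 102 with buyers paying $57 and sellers receiving $50 (the $7 wedge).
Burden on buyers: $2; on sellers: $5. (They sum to $7.)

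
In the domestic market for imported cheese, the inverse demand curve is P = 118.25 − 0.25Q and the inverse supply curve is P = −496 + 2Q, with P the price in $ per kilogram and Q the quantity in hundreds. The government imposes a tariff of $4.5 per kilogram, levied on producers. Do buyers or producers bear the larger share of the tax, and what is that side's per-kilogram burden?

Rewrite in direct form: Qd = 473 − 4P and Qs = 0.5P + 248.
Without the tax, 473 − 4P = 0.5P + 248 gives 4.5P = 225, so P* = $50 and Q* = 273.
With the tax collected from producers, supply shifts: Qs = 0.5(P − 4.5) + 248.
New equilibrium: buyers pay $50.5, producers receive $46, Q = 271. (Wedge: Pb − Ps = 4.5.)
Per-kilogram burden: buyers $0.5, producers $4.
Producers take the larger share because supply is less price-elastic here (demand slope 4 vs supply slope 0.5).
The less price-elastic side of the market bears the larger share of a per-unit tax.

Producers bear the larger share: $4 per kilogram.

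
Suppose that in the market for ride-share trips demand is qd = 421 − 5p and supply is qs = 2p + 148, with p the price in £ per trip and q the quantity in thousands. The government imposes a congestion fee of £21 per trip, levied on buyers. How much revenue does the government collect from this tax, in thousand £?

Before the tax: set 421 − 5p = 2p + 148 → p* = £39, q* = 226.
With the tax collected from buyers, demand (in seller-price terms) shifts: qd = 421 − 5(p + 21).
Solving gives q = 196 with buyers paying £45 and producers receiving £24 (the £21 wedge).
Revenue = t · Q = 21 · 196 = £4116.

Tax revenue = £4116 thousand.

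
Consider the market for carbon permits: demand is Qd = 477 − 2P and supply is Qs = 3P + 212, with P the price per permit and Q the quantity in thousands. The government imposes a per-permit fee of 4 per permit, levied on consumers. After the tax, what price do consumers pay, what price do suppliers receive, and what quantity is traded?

Without the tax, 477 − 2P = 3P + 212 gives 5P = 265, so P* = 53 and Q* = 371.
With the tax collected from consumers, demand (in seller-price terms) shifts: Qd = 477 − 2(P + 4).
New equilibrium: consumers pay 55.4, suppliers receive 51.4, Q = 366.2. (Wedge: Pb − Ps = 4.)

Consumers pay 55.4; suppliers receive 51.4; quantity = 366.2.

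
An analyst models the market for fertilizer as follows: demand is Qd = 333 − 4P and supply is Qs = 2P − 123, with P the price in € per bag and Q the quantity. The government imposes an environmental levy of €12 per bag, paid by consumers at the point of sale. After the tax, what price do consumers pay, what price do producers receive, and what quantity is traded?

Consumers pay €80; producers receive €68; quantity = 13.

Before the tax: set 333 − 4P = 2P − 123 → P* = €76, Q* = 29.
With the tax collected from consumers, demand (in seller-price terms) shifts: Qd = 333 − 4(P + 12).
New equilibrium: consumers pay €80, producers receive €68, Q = 13. (Wedge: Pb − Ps = 12.)
The less price-elastic side of the market bears the larger share of a per-unit tax.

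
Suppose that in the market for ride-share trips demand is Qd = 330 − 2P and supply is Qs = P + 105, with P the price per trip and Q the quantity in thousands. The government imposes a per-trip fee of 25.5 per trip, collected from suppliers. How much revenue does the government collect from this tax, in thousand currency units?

Tax revenue = 4156.5 thousand.

Without the tax, 330 − 2P = P + 105 gives 3P = 225, so P* = 75 and Q* = 180.
With the tax collected from suppliers, supply shifts: Qs = (P − 25.5) + 105.
New equilibrium: buyers pay 83.5, suppliers receive 58, Q = 163. (Wedge: Pb − Ps = 25.5.)
Revenue = t · Q = 25.5 · 163 = 4156.5.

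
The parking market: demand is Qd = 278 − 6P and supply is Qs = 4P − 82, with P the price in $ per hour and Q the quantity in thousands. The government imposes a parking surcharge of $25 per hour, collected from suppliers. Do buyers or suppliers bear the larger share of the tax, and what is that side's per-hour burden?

Suppliers bear the larger share: $15 per hour.

Without the tax, 278 − 6P = 4P − 82 gives 10P = 360, so P* = $36 and Q* = 62.
With the tax collected from suppliers, supply shifts: Qs = 4(P − 25) − 82.
Solving gives Q = 2 with buyers paying $46 and suppliers receiving $21 (the $25 wedge).
Per-hour burden: buyers $10, suppliers $15.
Suppliers take the larger share because supply is less price-elastic here (demand slope 6 vs supply slope 4).
The less price-elastic side of the market bears the larger share of a per-unit tax.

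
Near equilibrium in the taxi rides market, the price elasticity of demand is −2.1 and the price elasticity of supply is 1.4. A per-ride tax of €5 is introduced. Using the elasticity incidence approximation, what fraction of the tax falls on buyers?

Incidence ratio: buyers' share ≈ εs / (εs + |εd|) = 1.4 / (1.4 + 2.1) = 0.4.
Supply is the less elastic side, so buyers bear the smaller share.

Buyers' share ≈ 0.4.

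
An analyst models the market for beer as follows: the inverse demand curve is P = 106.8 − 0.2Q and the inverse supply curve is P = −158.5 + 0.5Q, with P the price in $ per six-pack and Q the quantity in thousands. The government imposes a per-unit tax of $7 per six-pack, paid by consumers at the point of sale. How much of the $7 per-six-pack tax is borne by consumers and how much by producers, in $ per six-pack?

Consumers bear $2 per six-pack; producers bear $5 per six-pack.

Rewrite in direct form: Qd = 534 − 5P and Qs = 2P + 317.
Before the tax: set 534 − 5P = 2P + 317 → P* = $31, Q* = 379.
With the tax collected from consumers, demand (in seller-price terms) shifts: Qd = 534 − 5(P + 7).
Solving gives Q = 369 with consumers paying $33 and producers receiving $26 (the $7 wedge).
Burden on consumers: $2; on producers: $5. (They sum to $7.)
The less price-elastic side of the market bears the larger share of a per-unit tax.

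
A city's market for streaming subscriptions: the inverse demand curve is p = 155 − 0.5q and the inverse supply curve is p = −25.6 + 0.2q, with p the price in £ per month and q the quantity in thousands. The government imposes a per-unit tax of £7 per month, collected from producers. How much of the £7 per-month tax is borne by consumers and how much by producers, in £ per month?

Rewrite in direct form: qd = 310 − 2p and qs = 5p + 128.
Before the tax: set 310 − 2p = 5p + 128 → p* = £26, q* = 258.
With the tax collected from producers, supply shifts: qs = 5(p − 7) + 128.
Solving gives q = 248 with consumers paying £31 and producers receiving £24 (the £7 wedge).
Burden on consumers: £5; on producers: £2. (They sum to £7.)
The less price-elastic side of the market bears the larger share of a per-unit tax.

Consumers bear £5 per month; producers bear £2 per month.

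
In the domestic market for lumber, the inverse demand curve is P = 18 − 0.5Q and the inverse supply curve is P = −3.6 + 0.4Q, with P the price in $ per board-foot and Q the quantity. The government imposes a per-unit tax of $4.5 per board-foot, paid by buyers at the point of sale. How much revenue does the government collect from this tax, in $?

Rewrite in direct form: Qd = 36 − 2P and Qs = 2.5P + 9.
Without the tax, 36 − 2P = 2.5P + 9 gives 4.5P = 27, so P* = $6 and Q* = 24.
With the tax collected from buyers, demand (in seller-price terms) shifts: Qd = 36 − 2(P + 4.5).
Solving gives Q = 19 with buyers paying $8.5 and sellers receiving $4 (the $4.5 wedge).
Revenue = t · Q = 4.5 · 19 = $85.5.

Tax revenue = $85.5.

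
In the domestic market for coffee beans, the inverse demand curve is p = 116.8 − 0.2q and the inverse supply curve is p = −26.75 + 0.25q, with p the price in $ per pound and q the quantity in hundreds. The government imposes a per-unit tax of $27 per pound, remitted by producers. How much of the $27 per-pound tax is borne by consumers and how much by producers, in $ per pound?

Inverting to q(p) form: qd = 584 − 5p; qs = 4p + 107.
Before the tax: set 584 − 5p = 4p + 107 → p* = $53, q* = 319.
With the tax collected from producers, supply shifts: qs = 4(p − 27) + 107.
New equilibrium: consumers pay $65, producers receive $38, q = 259. (Wedge: pb − ps = 27.)
Burden on consumers: $12; on producers: $15. (They sum to $27.)
The less price-elastic side of the market bears the larger share of a per-unit tax.

Consumers bear $12 per pound; producers bear $15 per pound.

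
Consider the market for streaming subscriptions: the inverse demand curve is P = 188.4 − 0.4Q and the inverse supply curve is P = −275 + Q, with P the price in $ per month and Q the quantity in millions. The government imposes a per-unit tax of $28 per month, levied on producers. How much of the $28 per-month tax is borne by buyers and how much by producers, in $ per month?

Buyers bear $8 per month; producers bear $20 per month.

Inverting to Q(P) form: Qd = 471 − 2.5P; Qs = P + 275.
Without the tax, 471 − 2.5P = P + 275 gives 3.5P = 196, so P* = $56 and Q* = 331.
With the tax collected from producers, supply shifts: Qs = (P − 28) + 275.
New equilibrium: buyers pay $64, producers receive $36, Q = 311. (Wedge: Pb − Ps = 28.)
Burden on buyers: $8; on producers: $20. (They sum to $28.)
The less price-elastic side of the market bears the larger share of a per-unit tax.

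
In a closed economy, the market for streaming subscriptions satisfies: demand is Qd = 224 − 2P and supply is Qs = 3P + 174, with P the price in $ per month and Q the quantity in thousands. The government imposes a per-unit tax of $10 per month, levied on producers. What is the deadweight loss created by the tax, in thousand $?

Without the tax, 224 − 2P = 3P + 174 gives 5P = 50, so P* = $10 and Q* = 204.
With the tax collected from producers, supply shifts: Qs = 3(P − 10) + 174.
Solving gives Q = 192 with consumers paying $16 and producers receiving $6 (the $10 wedge).
Quantity falls by |ΔQ| = |204 − 192| = 12.
DWL = ½ · t · |ΔQ| = ½ · 10 · 12 = $60.

Deadweight loss = $60 thousand.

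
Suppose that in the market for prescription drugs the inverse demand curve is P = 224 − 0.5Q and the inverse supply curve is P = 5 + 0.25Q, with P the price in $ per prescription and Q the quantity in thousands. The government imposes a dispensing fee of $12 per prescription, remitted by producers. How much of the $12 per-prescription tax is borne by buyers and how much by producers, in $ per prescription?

Buyers bear $8 per prescription; producers bear $4 per prescription.

Inverting to Q(P) form: Qd = 448 − 2P; Qs = 4P − 20.
Without the tax, 448 − 2P = 4P − 20 gives 6P = 468, so P* = $78 and Q* = 292.
With the tax collected from producers, supply shifts: Qs = 4(P − 12) − 20.
New equilibrium: buyers pay $86, producers receive $74, Q = 276. (Wedge: Pb − Ps = 12.)
Burden on buyers: $8; on producers: $4. (They sum to $12.)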